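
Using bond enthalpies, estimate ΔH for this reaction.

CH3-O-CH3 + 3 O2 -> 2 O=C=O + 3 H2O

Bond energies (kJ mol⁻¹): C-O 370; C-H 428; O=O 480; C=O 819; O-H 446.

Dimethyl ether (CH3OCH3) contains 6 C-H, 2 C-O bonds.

ΔH ≈ −1204 kJ

Bonds broken (reactants):
  C-H: 6 × 428 = 2568
  C-O: 2 × 370 = 740
  O=O: 3 × 480 = 1440
  Σ(broken) = 4748 kJ
Bonds formed (products):
  C=O: 4 × 819 = 3276
  O-H: 6 × 446 = 2676
  Σ(formed) = 5952 kJ
ΔH = Σ(broken) − Σ(formed) = 4748 − 5952 = −1204 kJ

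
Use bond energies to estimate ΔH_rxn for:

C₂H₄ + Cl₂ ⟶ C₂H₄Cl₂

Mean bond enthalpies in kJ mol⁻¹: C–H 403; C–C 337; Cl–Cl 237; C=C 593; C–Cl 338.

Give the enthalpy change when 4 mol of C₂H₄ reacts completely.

ΔH = −732 kJ

Bonds broken (reactants):
  C–H: 4 × 403 = 1612
  C=C: 1 × 593 = 593
  Cl–Cl: 1 × 237 = 237
  Σ(broken) = 2442 kJ
Bonds formed (products):
  C–C: 1 × 337 = 337
  C–Cl: 2 × 338 = 676
  C–H: 4 × 403 = 1612
  Σ(formed) = 2625 kJ
ΔH = Σ(broken) − Σ(formed) = 2442 − 2625 = −183 kJ
For 4× the reaction as written: 4 × (−183) = −732 kJ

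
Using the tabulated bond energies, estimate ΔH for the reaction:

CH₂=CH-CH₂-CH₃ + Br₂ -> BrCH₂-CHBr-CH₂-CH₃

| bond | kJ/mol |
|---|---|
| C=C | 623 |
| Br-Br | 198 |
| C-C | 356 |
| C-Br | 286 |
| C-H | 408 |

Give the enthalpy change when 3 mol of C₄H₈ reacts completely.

ΔH = −321 kJ

Bonds broken (reactants):
  Br-Br: 1 × 198 = 198
  C-C: 2 × 356 = 712
  C-H: 8 × 408 = 3264
  C=C: 1 × 623 = 623
  Σ(broken) = 4797 kJ
Bonds formed (products):
  C-Br: 2 × 286 = 572
  C-C: 3 × 356 = 1068
  C-H: 8 × 408 = 3264
  Σ(formed) = 4904 kJ
ΔH = Σ(broken) − Σ(formed) = 4797 − 4904 = −107 kJ
For 3× the reaction as written: 3 × (−107) = −321 kJ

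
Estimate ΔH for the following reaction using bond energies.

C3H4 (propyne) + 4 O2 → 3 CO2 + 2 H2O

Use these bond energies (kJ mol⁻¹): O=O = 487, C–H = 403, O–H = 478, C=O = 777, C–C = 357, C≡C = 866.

ΔH ≈ −1791 kJ

Bonds broken (reactants):
  C≡C: 1 × 866 = 866
  C–C: 1 × 357 = 357
  C–H: 4 × 403 = 1612
  O=O: 4 × 487 = 1948
  Σ(broken) = 4783 kJ
Bonds formed (products):
  C=O: 6 × 777 = 4662
  O–H: 4 × 478 = 1912
  Σ(formed) = 6574 kJ
ΔH = Σ(broken) − Σ(formed) = 4783 − 6574 = −1791 kJ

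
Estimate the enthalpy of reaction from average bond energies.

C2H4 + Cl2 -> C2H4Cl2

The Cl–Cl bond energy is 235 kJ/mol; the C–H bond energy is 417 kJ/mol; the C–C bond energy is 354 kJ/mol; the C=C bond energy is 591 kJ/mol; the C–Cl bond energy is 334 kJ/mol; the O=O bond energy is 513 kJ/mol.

ΔH ≈ −196 kJ

Bonds broken (reactants):
  C–H: 4 × 417 = 1668
  C=C: 1 × 591 = 591
  Cl–Cl: 1 × 235 = 235
  Σ(broken) = 2494 kJ
Bonds formed (products):
  C–C: 1 × 354 = 354
  C–Cl: 2 × 334 = 668
  C–H: 4 × 417 = 1668
  Σ(formed) = 2690 kJ
ΔH = Σ(broken) − Σ(formed) = 2494 − 2690 = −196 kJ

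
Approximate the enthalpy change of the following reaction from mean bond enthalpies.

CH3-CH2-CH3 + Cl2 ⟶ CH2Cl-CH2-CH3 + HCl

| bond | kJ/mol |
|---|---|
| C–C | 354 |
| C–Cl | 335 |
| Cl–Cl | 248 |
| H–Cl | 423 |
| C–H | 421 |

Bonds broken (reactants):
  C–C: 2 × 354 = 708
  C–H: 8 × 421 = 3368
  Cl–Cl: 1 × 248 = 248
  Σ(broken) = 4324 kJ
Bonds formed (products):
  C–C: 2 × 354 = 708
  C–Cl: 1 × 335 = 335
  C–H: 7 × 421 = 2947
  H–Cl: 1 × 423 = 423
  Σ(formed) = 4413 kJ
ΔH = Σ(broken) − Σ(formed) = 4324 − 4413 = −89 kJ

ΔH ≈ −89 kJ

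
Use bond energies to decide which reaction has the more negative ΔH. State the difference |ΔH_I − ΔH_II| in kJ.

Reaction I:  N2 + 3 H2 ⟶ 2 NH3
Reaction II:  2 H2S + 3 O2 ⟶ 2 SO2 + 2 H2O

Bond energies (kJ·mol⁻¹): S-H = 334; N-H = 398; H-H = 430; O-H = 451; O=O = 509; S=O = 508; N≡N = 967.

Reaction II, by 842 kJ

Reaction I:
  Bonds broken (reactants):
    H-H: 3 × 430 = 1290
    N≡N: 1 × 967 = 967
    Σ(broken) = 2257 kJ
  Bonds formed (products):
    N-H: 6 × 398 = 2388
    Σ(formed) = 2388 kJ
  ΔH_I = 2257 − 2388 = −131 kJ
Reaction II:
  Bonds broken (reactants):
    O=O: 3 × 509 = 1527
    S-H: 4 × 334 = 1336
    Σ(broken) = 2863 kJ
  Bonds formed (products):
    O-H: 4 × 451 = 1804
    S=O: 4 × 508 = 2032
    Σ(formed) = 3836 kJ
  ΔH_II = 2863 − 3836 = −973 kJ
ΔH_I − ΔH_II = +842 kJ, so reaction II has the more negative ΔH; |ΔH_I − ΔH_II| = 842 kJ.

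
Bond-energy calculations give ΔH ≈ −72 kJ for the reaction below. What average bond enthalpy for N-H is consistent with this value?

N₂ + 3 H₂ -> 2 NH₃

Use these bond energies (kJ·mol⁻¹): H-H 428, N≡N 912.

Let D be the N-H bond energy.
Σ(broken) = 3×428 + 1×912 = 2196
Σ(formed) = 6×D = 6D
ΔH = Σ(broken) − Σ(formed) = (2196) − (6D) = +2196 − 6D
Setting this equal to −72 kJ gives 6D = 2268, so D = 378 kJ/mol.

D(N-H) ≈ 378 kJ/mol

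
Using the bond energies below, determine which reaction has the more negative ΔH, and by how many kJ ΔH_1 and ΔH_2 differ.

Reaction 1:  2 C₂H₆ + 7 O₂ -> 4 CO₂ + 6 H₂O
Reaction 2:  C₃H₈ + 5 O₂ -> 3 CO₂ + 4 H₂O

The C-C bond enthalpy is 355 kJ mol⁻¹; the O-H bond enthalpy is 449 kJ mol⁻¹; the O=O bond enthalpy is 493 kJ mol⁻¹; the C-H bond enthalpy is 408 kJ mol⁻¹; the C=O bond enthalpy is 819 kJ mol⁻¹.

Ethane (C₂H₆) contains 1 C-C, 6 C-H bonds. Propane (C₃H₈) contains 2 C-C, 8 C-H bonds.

Reaction 1, by 816 kJ

Reaction 1:
  Bonds broken (reactants):
    C-C: 2 × 355 = 710
    C-H: 12 × 408 = 4896
    O=O: 7 × 493 = 3451
    Σ(broken) = 9057 kJ
  Bonds formed (products):
    C=O: 8 × 819 = 6552
    O-H: 12 × 449 = 5388
    Σ(formed) = 11940 kJ
  ΔH_1 = 9057 − 11940 = −2883 kJ
Reaction 2:
  Bonds broken (reactants):
    C-C: 2 × 355 = 710
    C-H: 8 × 408 = 3264
    O=O: 5 × 493 = 2465
    Σ(broken) = 6439 kJ
  Bonds formed (products):
    C=O: 6 × 819 = 4914
    O-H: 8 × 449 = 3592
    Σ(formed) = 8506 kJ
  ΔH_2 = 6439 − 8506 = −2067 kJ
ΔH_1 − ΔH_2 = −816 kJ, so reaction 1 has the more negative ΔH; |ΔH_1 − ΔH_2| = 816 kJ.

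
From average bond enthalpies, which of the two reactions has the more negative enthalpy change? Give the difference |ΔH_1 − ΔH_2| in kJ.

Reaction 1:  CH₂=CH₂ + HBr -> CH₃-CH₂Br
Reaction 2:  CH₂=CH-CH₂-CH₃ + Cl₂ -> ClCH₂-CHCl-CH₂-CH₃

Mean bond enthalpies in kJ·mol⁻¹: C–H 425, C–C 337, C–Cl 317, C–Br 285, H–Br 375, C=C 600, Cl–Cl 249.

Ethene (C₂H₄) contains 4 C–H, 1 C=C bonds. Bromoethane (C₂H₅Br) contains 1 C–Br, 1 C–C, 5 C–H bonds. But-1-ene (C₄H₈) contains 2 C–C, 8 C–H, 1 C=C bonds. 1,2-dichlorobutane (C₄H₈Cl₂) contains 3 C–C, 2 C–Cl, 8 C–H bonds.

Reaction 1:
  Bonds broken (reactants):
    C–H: 4 × 425 = 1700
    C=C: 1 × 600 = 600
    H–Br: 1 × 375 = 375
    Σ(broken) = 2675 kJ
  Bonds formed (products):
    C–Br: 1 × 285 = 285
    C–C: 1 × 337 = 337
    C–H: 5 × 425 = 2125
    Σ(formed) = 2747 kJ
  ΔH_1 = 2675 − 2747 = −72 kJ
Reaction 2:
  Bonds broken (reactants):
    C–C: 2 × 337 = 674
    C–H: 8 × 425 = 3400
    C=C: 1 × 600 = 600
    Cl–Cl: 1 × 249 = 249
    Σ(broken) = 4923 kJ
  Bonds formed (products):
    C–C: 3 × 337 = 1011
    C–Cl: 2 × 317 = 634
    C–H: 8 × 425 = 3400
    Σ(formed) = 5045 kJ
  ΔH_2 = 4923 − 5045 = −122 kJ
ΔH_1 − ΔH_2 = +50 kJ, so reaction 2 has the more negative ΔH; |ΔH_1 − ΔH_2| = 50 kJ.

Reaction 2, by 50 kJ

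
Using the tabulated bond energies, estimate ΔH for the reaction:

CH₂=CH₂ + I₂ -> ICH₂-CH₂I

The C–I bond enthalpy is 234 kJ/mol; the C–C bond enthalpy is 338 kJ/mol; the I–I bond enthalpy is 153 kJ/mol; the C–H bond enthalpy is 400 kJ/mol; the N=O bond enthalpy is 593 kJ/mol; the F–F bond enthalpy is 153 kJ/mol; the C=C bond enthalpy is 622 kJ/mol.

Bonds broken (reactants):
  C–H: 4 × 400 = 1600
  C=C: 1 × 622 = 622
  I–I: 1 × 153 = 153
  Σ(broken) = 2375 kJ
Bonds formed (products):
  C–C: 1 × 338 = 338
  C–H: 4 × 400 = 1600
  C–I: 2 × 234 = 468
  Σ(formed) = 2406 kJ
ΔH = Σ(broken) − Σ(formed) = 2375 − 2406 = −31 kJ

ΔH ≈ −31 kJ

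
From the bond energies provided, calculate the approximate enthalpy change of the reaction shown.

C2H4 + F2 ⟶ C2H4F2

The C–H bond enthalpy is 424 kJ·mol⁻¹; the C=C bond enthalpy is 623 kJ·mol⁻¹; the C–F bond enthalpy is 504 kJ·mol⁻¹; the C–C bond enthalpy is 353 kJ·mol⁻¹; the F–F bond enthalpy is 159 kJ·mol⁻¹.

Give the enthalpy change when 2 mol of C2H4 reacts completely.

ΔH = −1158 kJ

Bonds broken (reactants):
  C–H: 4 × 424 = 1696
  C=C: 1 × 623 = 623
  F–F: 1 × 159 = 159
  Σ(broken) = 2478 kJ
Bonds formed (products):
  C–C: 1 × 353 = 353
  C–F: 2 × 504 = 1008
  C–H: 4 × 424 = 1696
  Σ(formed) = 3057 kJ
ΔH = Σ(broken) − Σ(formed) = 2478 − 3057 = −579 kJ
For 2× the reaction as written: 2 × (−579) = −1158 kJ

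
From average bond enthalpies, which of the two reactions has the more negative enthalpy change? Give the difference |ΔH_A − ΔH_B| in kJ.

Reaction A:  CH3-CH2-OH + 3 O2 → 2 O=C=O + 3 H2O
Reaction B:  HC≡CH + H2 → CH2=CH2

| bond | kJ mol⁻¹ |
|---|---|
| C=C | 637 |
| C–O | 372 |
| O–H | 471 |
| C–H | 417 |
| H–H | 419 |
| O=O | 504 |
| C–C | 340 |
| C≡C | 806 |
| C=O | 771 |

Reaction A, by 884 kJ

Reaction A:
  Bonds broken (reactants):
    C–C: 1 × 340 = 340
    C–H: 5 × 417 = 2085
    C–O: 1 × 372 = 372
    O–H: 1 × 471 = 471
    O=O: 3 × 504 = 1512
    Σ(broken) = 4780 kJ
  Bonds formed (products):
    C=O: 4 × 771 = 3084
    O–H: 6 × 471 = 2826
    Σ(formed) = 5910 kJ
  ΔH_A = 4780 − 5910 = −1130 kJ
Reaction B:
  Bonds broken (reactants):
    C≡C: 1 × 806 = 806
    C–H: 2 × 417 = 834
    H–H: 1 × 419 = 419
    Σ(broken) = 2059 kJ
  Bonds formed (products):
    C–H: 4 × 417 = 1668
    C=C: 1 × 637 = 637
    Σ(formed) = 2305 kJ
  ΔH_B = 2059 − 2305 = −246 kJ
ΔH_A − ΔH_B = −884 kJ, so reaction A has the more negative ΔH; |ΔH_A − ΔH_B| = 884 kJ.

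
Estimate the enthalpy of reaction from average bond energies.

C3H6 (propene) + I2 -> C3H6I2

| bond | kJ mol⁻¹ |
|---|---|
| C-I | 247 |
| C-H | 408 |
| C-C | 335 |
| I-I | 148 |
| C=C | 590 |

Bonds broken (reactants):
  C-C: 1 × 335 = 335
  C-H: 6 × 408 = 2448
  C=C: 1 × 590 = 590
  I-I: 1 × 148 = 148
  Σ(broken) = 3521 kJ
Bonds formed (products):
  C-C: 2 × 335 = 670
  C-H: 6 × 408 = 2448
  C-I: 2 × 247 = 494
  Σ(formed) = 3612 kJ
ΔH = Σ(broken) − Σ(formed) = 3521 − 3612 = −91 kJ

ΔH ≈ −91 kJ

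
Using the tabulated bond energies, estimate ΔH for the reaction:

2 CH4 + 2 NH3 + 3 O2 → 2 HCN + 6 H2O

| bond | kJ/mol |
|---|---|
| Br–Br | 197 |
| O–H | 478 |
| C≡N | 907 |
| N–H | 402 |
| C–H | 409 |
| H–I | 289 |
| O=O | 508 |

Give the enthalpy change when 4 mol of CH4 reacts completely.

Bonds broken (reactants):
  C–H: 8 × 409 = 3272
  N–H: 6 × 402 = 2412
  O=O: 3 × 508 = 1524
  Σ(broken) = 7208 kJ
Bonds formed (products):
  C≡N: 2 × 907 = 1814
  C–H: 2 × 409 = 818
  O–H: 12 × 478 = 5736
  Σ(formed) = 8368 kJ
ΔH = Σ(broken) − Σ(formed) = 7208 − 8368 = −1160 kJ
For 2× the reaction as written: 2 × (−1160) = −2320 kJ

ΔH = −2320 kJ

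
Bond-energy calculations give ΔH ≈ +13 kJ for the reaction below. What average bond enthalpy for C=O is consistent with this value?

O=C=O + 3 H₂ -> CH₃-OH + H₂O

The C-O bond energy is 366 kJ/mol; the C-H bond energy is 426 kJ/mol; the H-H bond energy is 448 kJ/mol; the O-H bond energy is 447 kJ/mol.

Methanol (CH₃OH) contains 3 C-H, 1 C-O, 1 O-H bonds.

Let D be the C=O bond energy.
Σ(broken) = 2×D + 3×448 = 1344 + 2D
Σ(formed) = 3×426 + 1×366 + 3×447 = 2985
ΔH = Σ(broken) − Σ(formed) = (1344 + 2D) − (2985) = −1641 + 2D
Setting this equal to +13 kJ gives 2D = 1654, so D = 827 kJ/mol.

D(C=O) ≈ 827 kJ/mol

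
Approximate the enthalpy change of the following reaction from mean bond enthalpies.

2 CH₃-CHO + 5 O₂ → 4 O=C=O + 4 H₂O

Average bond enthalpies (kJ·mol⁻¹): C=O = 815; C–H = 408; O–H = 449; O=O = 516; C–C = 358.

ΔH ≈ −1922 kJ

Bonds broken (reactants):
  C–C: 2 × 358 = 716
  C–H: 8 × 408 = 3264
  C=O: 2 × 815 = 1630
  O=O: 5 × 516 = 2580
  Σ(broken) = 8190 kJ
Bonds formed (products):
  C=O: 8 × 815 = 6520
  O–H: 8 × 449 = 3592
  Σ(formed) = 10112 kJ
ΔH = Σ(broken) − Σ(formed) = 8190 − 10112 = −1922 kJ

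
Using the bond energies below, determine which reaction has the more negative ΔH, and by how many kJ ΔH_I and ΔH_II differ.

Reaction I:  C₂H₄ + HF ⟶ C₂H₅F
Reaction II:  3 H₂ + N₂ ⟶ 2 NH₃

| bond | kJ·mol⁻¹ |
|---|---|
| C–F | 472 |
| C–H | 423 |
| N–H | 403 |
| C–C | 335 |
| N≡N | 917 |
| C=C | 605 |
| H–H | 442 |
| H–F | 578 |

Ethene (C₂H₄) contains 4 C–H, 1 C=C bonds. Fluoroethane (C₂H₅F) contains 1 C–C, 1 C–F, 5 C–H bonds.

Reaction I:
  Bonds broken (reactants):
    C–H: 4 × 423 = 1692
    C=C: 1 × 605 = 605
    H–F: 1 × 578 = 578
    Σ(broken) = 2875 kJ
  Bonds formed (products):
    C–C: 1 × 335 = 335
    C–F: 1 × 472 = 472
    C–H: 5 × 423 = 2115
    Σ(formed) = 2922 kJ
  ΔH_I = 2875 − 2922 = −47 kJ
Reaction II:
  Bonds broken (reactants):
    H–H: 3 × 442 = 1326
    N≡N: 1 × 917 = 917
    Σ(broken) = 2243 kJ
  Bonds formed (products):
    N–H: 6 × 403 = 2418
    Σ(formed) = 2418 kJ
  ΔH_II = 2243 − 2418 = −175 kJ
ΔH_I − ΔH_II = +128 kJ, so reaction II has the more negative ΔH; |ΔH_I − ΔH_II| = 128 kJ.

Reaction II, by 128 kJ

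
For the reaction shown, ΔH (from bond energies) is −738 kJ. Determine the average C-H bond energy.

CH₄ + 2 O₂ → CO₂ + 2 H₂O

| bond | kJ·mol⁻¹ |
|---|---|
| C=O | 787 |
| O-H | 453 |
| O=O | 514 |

D(C-H) ≈ 405 kJ/mol

Let D be the C-H bond energy.
Σ(broken) = 4×D + 2×514 = 1028 + 4D
Σ(formed) = 2×787 + 4×453 = 3386
ΔH = Σ(broken) − Σ(formed) = (1028 + 4D) − (3386) = −2358 + 4D
Setting this equal to −738 kJ gives 4D = 1620, so D = 405 kJ/mol.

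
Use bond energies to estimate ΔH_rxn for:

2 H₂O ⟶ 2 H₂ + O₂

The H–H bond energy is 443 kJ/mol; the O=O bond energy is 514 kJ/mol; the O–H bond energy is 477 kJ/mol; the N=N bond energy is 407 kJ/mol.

Bonds broken (reactants):
  O–H: 4 × 477 = 1908
  Σ(broken) = 1908 kJ
Bonds formed (products):
  H–H: 2 × 443 = 886
  O=O: 1 × 514 = 514
  Σ(formed) = 1400 kJ
ΔH = Σ(broken) − Σ(formed) = 1908 − 1400 = +508 kJ

ΔH ≈ +508 kJ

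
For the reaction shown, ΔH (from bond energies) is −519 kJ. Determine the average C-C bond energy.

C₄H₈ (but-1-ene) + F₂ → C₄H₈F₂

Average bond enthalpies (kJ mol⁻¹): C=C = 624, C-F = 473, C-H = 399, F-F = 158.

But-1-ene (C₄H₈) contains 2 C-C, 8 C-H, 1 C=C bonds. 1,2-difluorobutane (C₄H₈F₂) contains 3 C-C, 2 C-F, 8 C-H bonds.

Let D be the C-C bond energy.
Σ(broken) = 2×D + 8×399 + 1×624 + 1×158 = 3974 + 2D
Σ(formed) = 3×D + 2×473 + 8×399 = 4138 + 3D
ΔH = Σ(broken) − Σ(formed) = (3974 + 2D) − (4138 + 3D) = −164 − D
Setting this equal to −519 kJ gives D = 355 kJ/mol.

D(C-C) ≈ 355 kJ/mol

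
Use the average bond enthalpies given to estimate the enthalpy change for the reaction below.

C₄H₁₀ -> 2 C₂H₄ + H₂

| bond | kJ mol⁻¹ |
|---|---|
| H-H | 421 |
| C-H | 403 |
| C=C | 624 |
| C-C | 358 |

ΔH ≈ +211 kJ

Bonds broken (reactants):
  C-C: 3 × 358 = 1074
  C-H: 10 × 403 = 4030
  Σ(broken) = 5104 kJ
Bonds formed (products):
  C-H: 8 × 403 = 3224
  C=C: 2 × 624 = 1248
  H-H: 1 × 421 = 421
  Σ(formed) = 4893 kJ
ΔH = Σ(broken) − Σ(formed) = 5104 − 4893 = +211 kJ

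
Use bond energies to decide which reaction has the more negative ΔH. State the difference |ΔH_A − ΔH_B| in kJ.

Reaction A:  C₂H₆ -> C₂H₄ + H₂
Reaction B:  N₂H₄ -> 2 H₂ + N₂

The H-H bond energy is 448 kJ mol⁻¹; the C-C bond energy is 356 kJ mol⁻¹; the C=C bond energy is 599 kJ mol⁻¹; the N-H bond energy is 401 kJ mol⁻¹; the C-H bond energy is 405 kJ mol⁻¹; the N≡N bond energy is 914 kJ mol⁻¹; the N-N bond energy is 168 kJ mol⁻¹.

Reaction B, by 157 kJ

Reaction A:
  Bonds broken (reactants):
    C-C: 1 × 356 = 356
    C-H: 6 × 405 = 2430
    Σ(broken) = 2786 kJ
  Bonds formed (products):
    C-H: 4 × 405 = 1620
    C=C: 1 × 599 = 599
    H-H: 1 × 448 = 448
    Σ(formed) = 2667 kJ
  ΔH_A = 2786 − 2667 = +119 kJ
Reaction B:
  Bonds broken (reactants):
    N-H: 4 × 401 = 1604
    N-N: 1 × 168 = 168
    Σ(broken) = 1772 kJ
  Bonds formed (products):
    H-H: 2 × 448 = 896
    N≡N: 1 × 914 = 914
    Σ(formed) = 1810 kJ
  ΔH_B = 1772 − 1810 = −38 kJ
ΔH_A − ΔH_B = +157 kJ, so reaction B has the more negative ΔH; |ΔH_A − ΔH_B| = 157 kJ.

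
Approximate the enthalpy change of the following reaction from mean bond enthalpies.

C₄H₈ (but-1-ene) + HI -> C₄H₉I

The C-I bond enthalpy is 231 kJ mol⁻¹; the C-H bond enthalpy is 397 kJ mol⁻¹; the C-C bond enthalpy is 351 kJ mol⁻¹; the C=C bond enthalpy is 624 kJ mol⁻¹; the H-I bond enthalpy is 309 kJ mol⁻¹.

ΔH ≈ −46 kJ

Bonds broken (reactants):
  C-C: 2 × 351 = 702
  C-H: 8 × 397 = 3176
  C=C: 1 × 624 = 624
  H-I: 1 × 309 = 309
  Σ(broken) = 4811 kJ
Bonds formed (products):
  C-C: 3 × 351 = 1053
  C-H: 9 × 397 = 3573
  C-I: 1 × 231 = 231
  Σ(formed) = 4857 kJ
ΔH = Σ(broken) − Σ(formed) = 4811 − 4857 = −46 kJ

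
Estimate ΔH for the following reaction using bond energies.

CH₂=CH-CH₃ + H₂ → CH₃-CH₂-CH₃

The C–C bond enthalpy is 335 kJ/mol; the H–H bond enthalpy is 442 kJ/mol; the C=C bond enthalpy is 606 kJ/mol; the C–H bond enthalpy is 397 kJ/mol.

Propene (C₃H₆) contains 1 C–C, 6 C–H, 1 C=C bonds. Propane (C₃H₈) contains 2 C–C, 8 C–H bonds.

Bonds broken (reactants):
  C–C: 1 × 335 = 335
  C–H: 6 × 397 = 2382
  C=C: 1 × 606 = 606
  H–H: 1 × 442 = 442
  Σ(broken) = 3765 kJ
Bonds formed (products):
  C–C: 2 × 335 = 670
  C–H: 8 × 397 = 3176
  Σ(formed) = 3846 kJ
ΔH = Σ(broken) − Σ(formed) = 3765 − 3846 = −81 kJ

ΔH ≈ −81 kJ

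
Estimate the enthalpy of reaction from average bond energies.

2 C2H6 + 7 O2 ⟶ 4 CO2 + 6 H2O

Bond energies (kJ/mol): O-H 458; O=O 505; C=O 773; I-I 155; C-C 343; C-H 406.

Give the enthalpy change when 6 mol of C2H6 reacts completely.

ΔH = −7761 kJ

Bonds broken (reactants):
  C-C: 2 × 343 = 686
  C-H: 12 × 406 = 4872
  O=O: 7 × 505 = 3535
  Σ(broken) = 9093 kJ
Bonds formed (products):
  C=O: 8 × 773 = 6184
  O-H: 12 × 458 = 5496
  Σ(formed) = 11680 kJ
ΔH = Σ(broken) − Σ(formed) = 9093 − 11680 = −2587 kJ
For 3× the reaction as written: 3 × (−2587) = −7761 kJ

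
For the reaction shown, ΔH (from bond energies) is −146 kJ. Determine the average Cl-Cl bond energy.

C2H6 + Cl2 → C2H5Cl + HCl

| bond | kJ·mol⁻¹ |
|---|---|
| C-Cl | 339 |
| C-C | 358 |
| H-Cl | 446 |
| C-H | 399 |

D(Cl-Cl) ≈ 240 kJ/mol

Let D be the Cl-Cl bond energy.
Σ(broken) = 1×358 + 6×399 + 1×D = 2752 + D
Σ(formed) = 1×358 + 1×339 + 5×399 + 1×446 = 3138
ΔH = Σ(broken) − Σ(formed) = (2752 + D) − (3138) = −386 + D
Setting this equal to −146 kJ gives D = 240 kJ/mol.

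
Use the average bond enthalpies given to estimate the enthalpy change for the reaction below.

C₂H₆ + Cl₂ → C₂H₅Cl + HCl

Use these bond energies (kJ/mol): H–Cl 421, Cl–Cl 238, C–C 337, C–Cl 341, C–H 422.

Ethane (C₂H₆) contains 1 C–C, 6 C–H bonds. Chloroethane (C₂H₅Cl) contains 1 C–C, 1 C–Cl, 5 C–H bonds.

ΔH ≈ −102 kJ

Bonds broken (reactants):
  C–C: 1 × 337 = 337
  C–H: 6 × 422 = 2532
  Cl–Cl: 1 × 238 = 238
  Σ(broken) = 3107 kJ
Bonds formed (products):
  C–C: 1 × 337 = 337
  C–Cl: 1 × 341 = 341
  C–H: 5 × 422 = 2110
  H–Cl: 1 × 421 = 421
  Σ(formed) = 3209 kJ
ΔH = Σ(broken) − Σ(formed) = 3107 − 3209 = −102 kJ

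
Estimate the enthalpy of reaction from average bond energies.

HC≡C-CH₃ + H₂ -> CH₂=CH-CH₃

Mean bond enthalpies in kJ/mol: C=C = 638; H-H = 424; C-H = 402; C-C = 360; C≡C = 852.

Bonds broken (reactants):
  C≡C: 1 × 852 = 852
  C-C: 1 × 360 = 360
  C-H: 4 × 402 = 1608
  H-H: 1 × 424 = 424
  Σ(broken) = 3244 kJ
Bonds formed (products):
  C-C: 1 × 360 = 360
  C-H: 6 × 402 = 2412
  C=C: 1 × 638 = 638
  Σ(formed) = 3410 kJ
ΔH = Σ(broken) − Σ(formed) = 3244 − 3410 = −166 kJ

ΔH ≈ −166 kJ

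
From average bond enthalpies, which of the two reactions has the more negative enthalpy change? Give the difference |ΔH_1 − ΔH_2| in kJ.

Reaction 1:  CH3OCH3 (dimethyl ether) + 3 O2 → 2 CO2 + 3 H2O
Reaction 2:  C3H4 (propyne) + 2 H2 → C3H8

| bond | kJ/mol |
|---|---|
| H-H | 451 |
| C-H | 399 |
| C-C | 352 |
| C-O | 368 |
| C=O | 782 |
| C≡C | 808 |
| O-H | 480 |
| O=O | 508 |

Reaction 1:
  Bonds broken (reactants):
    C-H: 6 × 399 = 2394
    C-O: 2 × 368 = 736
    O=O: 3 × 508 = 1524
    Σ(broken) = 4654 kJ
  Bonds formed (products):
    C=O: 4 × 782 = 3128
    O-H: 6 × 480 = 2880
    Σ(formed) = 6008 kJ
  ΔH_1 = 4654 − 6008 = −1354 kJ
Reaction 2:
  Bonds broken (reactants):
    C≡C: 1 × 808 = 808
    C-C: 1 × 352 = 352
    C-H: 4 × 399 = 1596
    H-H: 2 × 451 = 902
    Σ(broken) = 3658 kJ
  Bonds formed (products):
    C-C: 2 × 352 = 704
    C-H: 8 × 399 = 3192
    Σ(formed) = 3896 kJ
  ΔH_2 = 3658 − 3896 = −238 kJ
ΔH_1 − ΔH_2 = −1116 kJ, so reaction 1 has the more negative ΔH; |ΔH_1 − ΔH_2| = 1116 kJ.

Reaction 1, by 1116 kJ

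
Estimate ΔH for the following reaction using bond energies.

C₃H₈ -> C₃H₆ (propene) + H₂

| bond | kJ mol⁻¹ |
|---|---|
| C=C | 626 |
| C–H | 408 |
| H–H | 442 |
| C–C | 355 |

ΔH ≈ +103 kJ

Bonds broken (reactants):
  C–C: 2 × 355 = 710
  C–H: 8 × 408 = 3264
  Σ(broken) = 3974 kJ
Bonds formed (products):
  C–C: 1 × 355 = 355
  C–H: 6 × 408 = 2448
  C=C: 1 × 626 = 626
  H–H: 1 × 442 = 442
  Σ(formed) = 3871 kJ
ΔH = Σ(broken) − Σ(formed) = 3974 − 3871 = +103 kJ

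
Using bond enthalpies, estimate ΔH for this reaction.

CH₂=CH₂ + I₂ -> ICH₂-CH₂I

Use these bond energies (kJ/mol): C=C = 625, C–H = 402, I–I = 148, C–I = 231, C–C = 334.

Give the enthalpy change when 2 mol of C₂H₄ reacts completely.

ΔH = −46 kJ

Bonds broken (reactants):
  C–H: 4 × 402 = 1608
  C=C: 1 × 625 = 625
  I–I: 1 × 148 = 148
  Σ(broken) = 2381 kJ
Bonds formed (products):
  C–C: 1 × 334 = 334
  C–H: 4 × 402 = 1608
  C–I: 2 × 231 = 462
  Σ(formed) = 2404 kJ
ΔH = Σ(broken) − Σ(formed) = 2381 − 2404 = −23 kJ
For 2× the reaction as written: 2 × (−23) = −46 kJ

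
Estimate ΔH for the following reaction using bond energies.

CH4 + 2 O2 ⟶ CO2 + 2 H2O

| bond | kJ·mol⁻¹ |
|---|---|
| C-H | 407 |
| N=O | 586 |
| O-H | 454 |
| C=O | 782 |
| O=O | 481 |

ΔH ≈ −790 kJ

Bonds broken (reactants):
  C-H: 4 × 407 = 1628
  O=O: 2 × 481 = 962
  Σ(broken) = 2590 kJ
Bonds formed (products):
  C=O: 2 × 782 = 1564
  O-H: 4 × 454 = 1816
  Σ(formed) = 3380 kJ
ΔH = Σ(broken) − Σ(formed) = 2590 − 3380 = −790 kJ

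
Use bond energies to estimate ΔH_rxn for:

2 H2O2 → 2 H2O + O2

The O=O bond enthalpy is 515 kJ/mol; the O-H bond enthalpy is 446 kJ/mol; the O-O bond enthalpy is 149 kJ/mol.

ΔH ≈ −217 kJ

Bonds broken (reactants):
  O-H: 4 × 446 = 1784
  O-O: 2 × 149 = 298
  Σ(broken) = 2082 kJ
Bonds formed (products):
  O-H: 4 × 446 = 1784
  O=O: 1 × 515 = 515
  Σ(formed) = 2299 kJ
ΔH = Σ(broken) − Σ(formed) = 2082 − 2299 = −217 kJ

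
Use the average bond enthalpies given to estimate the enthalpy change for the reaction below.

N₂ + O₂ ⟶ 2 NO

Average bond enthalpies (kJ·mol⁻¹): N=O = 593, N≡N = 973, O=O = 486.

ΔH ≈ +273 kJ

Bonds broken (reactants):
  N≡N: 1 × 973 = 973
  O=O: 1 × 486 = 486
  Σ(broken) = 1459 kJ
Bonds formed (products):
  N=O: 2 × 593 = 1186
  Σ(formed) = 1186 kJ
ΔH = Σ(broken) − Σ(formed) = 1459 − 1186 = +273 kJ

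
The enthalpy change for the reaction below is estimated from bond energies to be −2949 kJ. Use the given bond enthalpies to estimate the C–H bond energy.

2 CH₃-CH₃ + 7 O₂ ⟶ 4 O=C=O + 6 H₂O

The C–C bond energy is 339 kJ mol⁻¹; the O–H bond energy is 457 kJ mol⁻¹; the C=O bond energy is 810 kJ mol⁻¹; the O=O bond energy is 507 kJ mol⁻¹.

D(C–H) ≈ 399 kJ/mol

Let D be the C–H bond energy.
Σ(broken) = 2×339 + 12×D + 7×507 = 4227 + 12D
Σ(formed) = 8×810 + 12×457 = 11964
ΔH = Σ(broken) − Σ(formed) = (4227 + 12D) − (11964) = −7737 + 12D
Setting this equal to −2949 kJ gives 12D = 4788, so D = 399 kJ/mol.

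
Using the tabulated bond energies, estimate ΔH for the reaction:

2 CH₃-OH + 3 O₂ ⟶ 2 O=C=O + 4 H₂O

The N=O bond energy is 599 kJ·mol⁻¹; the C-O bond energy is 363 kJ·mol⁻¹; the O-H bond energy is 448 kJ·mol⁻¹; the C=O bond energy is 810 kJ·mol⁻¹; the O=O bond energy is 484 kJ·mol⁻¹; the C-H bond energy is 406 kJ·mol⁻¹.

ΔH ≈ −1314 kJ

Bonds broken (reactants):
  C-H: 6 × 406 = 2436
  C-O: 2 × 363 = 726
  O-H: 2 × 448 = 896
  O=O: 3 × 484 = 1452
  Σ(broken) = 5510 kJ
Bonds formed (products):
  C=O: 4 × 810 = 3240
  O-H: 8 × 448 = 3584
  Σ(formed) = 6824 kJ
ΔH = Σ(broken) − Σ(formed) = 5510 − 6824 = −1314 kJ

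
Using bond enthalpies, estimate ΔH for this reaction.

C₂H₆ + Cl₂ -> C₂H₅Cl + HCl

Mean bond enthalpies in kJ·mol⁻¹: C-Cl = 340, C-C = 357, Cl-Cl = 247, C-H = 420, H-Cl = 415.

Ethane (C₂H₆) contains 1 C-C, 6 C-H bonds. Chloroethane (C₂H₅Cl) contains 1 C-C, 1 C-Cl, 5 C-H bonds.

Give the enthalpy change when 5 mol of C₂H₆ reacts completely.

ΔH = −440 kJ

Bonds broken (reactants):
  C-C: 1 × 357 = 357
  C-H: 6 × 420 = 2520
  Cl-Cl: 1 × 247 = 247
  Σ(broken) = 3124 kJ
Bonds formed (products):
  C-C: 1 × 357 = 357
  C-Cl: 1 × 340 = 340
  C-H: 5 × 420 = 2100
  H-Cl: 1 × 415 = 415
  Σ(formed) = 3212 kJ
ΔH = Σ(broken) − Σ(formed) = 3124 − 3212 = −88 kJ
For 5× the reaction as written: 5 × (−88) = −440 kJ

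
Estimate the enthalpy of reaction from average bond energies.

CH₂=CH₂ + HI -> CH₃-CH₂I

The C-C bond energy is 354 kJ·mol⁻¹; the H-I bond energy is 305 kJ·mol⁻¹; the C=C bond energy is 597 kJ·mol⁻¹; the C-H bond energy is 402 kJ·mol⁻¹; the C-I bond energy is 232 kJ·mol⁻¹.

ΔH ≈ −86 kJ

Bonds broken (reactants):
  C-H: 4 × 402 = 1608
  C=C: 1 × 597 = 597
  H-I: 1 × 305 = 305
  Σ(broken) = 2510 kJ
Bonds formed (products):
  C-C: 1 × 354 = 354
  C-H: 5 × 402 = 2010
  C-I: 1 × 232 = 232
  Σ(formed) = 2596 kJ
ΔH = Σ(broken) − Σ(formed) = 2510 − 2596 = −86 kJ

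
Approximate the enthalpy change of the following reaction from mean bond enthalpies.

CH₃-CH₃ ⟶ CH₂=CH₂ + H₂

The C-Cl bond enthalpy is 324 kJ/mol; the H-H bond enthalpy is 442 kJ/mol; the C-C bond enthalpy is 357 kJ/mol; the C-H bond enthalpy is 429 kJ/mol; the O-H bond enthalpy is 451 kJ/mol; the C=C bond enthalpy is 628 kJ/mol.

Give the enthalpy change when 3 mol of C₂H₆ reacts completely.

ΔH = +435 kJ

Bonds broken (reactants):
  C-C: 1 × 357 = 357
  C-H: 6 × 429 = 2574
  Σ(broken) = 2931 kJ
Bonds formed (products):
  C-H: 4 × 429 = 1716
  C=C: 1 × 628 = 628
  H-H: 1 × 442 = 442
  Σ(formed) = 2786 kJ
ΔH = Σ(broken) − Σ(formed) = 2931 − 2786 = +145 kJ
For 3× the reaction as written: 3 × (+145) = +435 kJ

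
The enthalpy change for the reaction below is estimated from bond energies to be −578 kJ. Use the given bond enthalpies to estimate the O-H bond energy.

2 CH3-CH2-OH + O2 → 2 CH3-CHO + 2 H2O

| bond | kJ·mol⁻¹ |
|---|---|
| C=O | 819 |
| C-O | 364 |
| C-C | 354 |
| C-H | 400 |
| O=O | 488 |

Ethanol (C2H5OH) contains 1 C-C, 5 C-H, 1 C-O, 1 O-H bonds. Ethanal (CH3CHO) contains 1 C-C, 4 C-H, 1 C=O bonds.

D(O-H) ≈ 478 kJ/mol

Let D be the O-H bond energy.
Σ(broken) = 2×354 + 10×400 + 2×364 + 2×D + 1×488 = 5924 + 2D
Σ(formed) = 2×354 + 8×400 + 2×819 + 4×D = 5546 + 4D
ΔH = Σ(broken) − Σ(formed) = (5924 + 2D) − (5546 + 4D) = +378 − 2D
Setting this equal to −578 kJ gives 2D = 956, so D = 478 kJ/mol.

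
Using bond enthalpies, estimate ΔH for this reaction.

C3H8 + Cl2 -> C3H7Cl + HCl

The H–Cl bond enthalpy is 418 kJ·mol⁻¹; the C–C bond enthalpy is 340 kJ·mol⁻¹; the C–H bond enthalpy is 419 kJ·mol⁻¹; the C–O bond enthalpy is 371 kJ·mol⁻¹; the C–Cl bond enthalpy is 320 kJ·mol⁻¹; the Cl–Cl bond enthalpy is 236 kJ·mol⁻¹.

Bonds broken (reactants):
  C–C: 2 × 340 = 680
  C–H: 8 × 419 = 3352
  Cl–Cl: 1 × 236 = 236
  Σ(broken) = 4268 kJ
Bonds formed (products):
  C–C: 2 × 340 = 680
  C–Cl: 1 × 320 = 320
  C–H: 7 × 419 = 2933
  H–Cl: 1 × 418 = 418
  Σ(formed) = 4351 kJ
ΔH = Σ(broken) − Σ(formed) = 4268 − 4351 = −83 kJ

ΔH ≈ −83 kJ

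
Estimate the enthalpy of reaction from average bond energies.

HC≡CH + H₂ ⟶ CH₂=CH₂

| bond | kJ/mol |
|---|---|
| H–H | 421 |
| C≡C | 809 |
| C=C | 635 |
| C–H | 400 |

Bonds broken (reactants):
  C≡C: 1 × 809 = 809
  C–H: 2 × 400 = 800
  H–H: 1 × 421 = 421
  Σ(broken) = 2030 kJ
Bonds formed (products):
  C–H: 4 × 400 = 1600
  C=C: 1 × 635 = 635
  Σ(formed) = 2235 kJ
ΔH = Σ(broken) − Σ(formed) = 2030 − 2235 = −205 kJ

ΔH ≈ −205 kJ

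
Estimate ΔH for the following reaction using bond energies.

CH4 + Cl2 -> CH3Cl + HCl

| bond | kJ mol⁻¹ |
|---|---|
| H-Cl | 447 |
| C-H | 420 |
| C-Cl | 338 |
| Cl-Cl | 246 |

Bonds broken (reactants):
  C-H: 4 × 420 = 1680
  Cl-Cl: 1 × 246 = 246
  Σ(broken) = 1926 kJ
Bonds formed (products):
  C-Cl: 1 × 338 = 338
  C-H: 3 × 420 = 1260
  H-Cl: 1 × 447 = 447
  Σ(formed) = 2045 kJ
ΔH = Σ(broken) − Σ(formed) = 1926 − 2045 = −119 kJ

ΔH ≈ −119 kJ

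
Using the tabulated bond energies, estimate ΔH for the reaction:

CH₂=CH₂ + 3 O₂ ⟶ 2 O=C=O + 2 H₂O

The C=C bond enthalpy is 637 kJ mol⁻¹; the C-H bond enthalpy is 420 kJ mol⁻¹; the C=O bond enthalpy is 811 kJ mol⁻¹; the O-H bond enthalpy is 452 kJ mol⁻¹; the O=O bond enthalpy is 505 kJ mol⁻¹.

Bonds broken (reactants):
  C-H: 4 × 420 = 1680
  C=C: 1 × 637 = 637
  O=O: 3 × 505 = 1515
  Σ(broken) = 3832 kJ
Bonds formed (products):
  C=O: 4 × 811 = 3244
  O-H: 4 × 452 = 1808
  Σ(formed) = 5052 kJ
ΔH = Σ(broken) − Σ(formed) = 3832 − 5052 = −1220 kJ

ΔH ≈ −1220 kJ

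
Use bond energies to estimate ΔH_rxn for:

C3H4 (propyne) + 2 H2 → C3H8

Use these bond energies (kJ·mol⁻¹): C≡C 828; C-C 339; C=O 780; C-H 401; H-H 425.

ΔH ≈ −265 kJ

Bonds broken (reactants):
  C≡C: 1 × 828 = 828
  C-C: 1 × 339 = 339
  C-H: 4 × 401 = 1604
  H-H: 2 × 425 = 850
  Σ(broken) = 3621 kJ
Bonds formed (products):
  C-C: 2 × 339 = 678
  C-H: 8 × 401 = 3208
  Σ(formed) = 3886 kJ
ΔH = Σ(broken) − Σ(formed) = 3621 − 3886 = −265 kJ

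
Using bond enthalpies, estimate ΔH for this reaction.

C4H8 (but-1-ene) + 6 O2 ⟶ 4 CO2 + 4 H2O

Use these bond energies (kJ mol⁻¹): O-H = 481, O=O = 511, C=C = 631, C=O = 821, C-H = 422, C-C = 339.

ΔH ≈ −2665 kJ

Bonds broken (reactants):
  C-C: 2 × 339 = 678
  C-H: 8 × 422 = 3376
  C=C: 1 × 631 = 631
  O=O: 6 × 511 = 3066
  Σ(broken) = 7751 kJ
Bonds formed (products):
  C=O: 8 × 821 = 6568
  O-H: 8 × 481 = 3848
  Σ(formed) = 10416 kJ
ΔH = Σ(broken) − Σ(formed) = 7751 − 10416 = −2665 kJ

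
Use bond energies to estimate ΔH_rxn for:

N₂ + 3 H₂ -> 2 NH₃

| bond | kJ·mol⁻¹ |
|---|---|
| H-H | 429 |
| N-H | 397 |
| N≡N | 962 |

Bonds broken (reactants):
  H-H: 3 × 429 = 1287
  N≡N: 1 × 962 = 962
  Σ(broken) = 2249 kJ
Bonds formed (products):
  N-H: 6 × 397 = 2382
  Σ(formed) = 2382 kJ
ΔH = Σ(broken) − Σ(formed) = 2249 − 2382 = −133 kJ

ΔH ≈ −133 kJ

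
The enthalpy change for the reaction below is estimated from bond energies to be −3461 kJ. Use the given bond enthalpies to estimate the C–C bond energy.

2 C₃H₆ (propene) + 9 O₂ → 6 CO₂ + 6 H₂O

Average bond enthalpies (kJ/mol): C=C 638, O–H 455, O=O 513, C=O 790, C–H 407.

D(C–C) ≈ 351 kJ/mol

Let D be the C–C bond energy.
Σ(broken) = 2×D + 12×407 + 2×638 + 9×513 = 10777 + 2D
Σ(formed) = 12×790 + 12×455 = 14940
ΔH = Σ(broken) − Σ(formed) = (10777 + 2D) − (14940) = −4163 + 2D
Setting this equal to −3461 kJ gives 2D = 702, so D = 351 kJ/mol.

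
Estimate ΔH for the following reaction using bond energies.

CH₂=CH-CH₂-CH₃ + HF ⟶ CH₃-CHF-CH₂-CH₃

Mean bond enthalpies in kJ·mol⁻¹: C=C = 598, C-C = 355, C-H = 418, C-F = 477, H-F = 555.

ΔH ≈ −97 kJ

Bonds broken (reactants):
  C-C: 2 × 355 = 710
  C-H: 8 × 418 = 3344
  C=C: 1 × 598 = 598
  H-F: 1 × 555 = 555
  Σ(broken) = 5207 kJ
Bonds formed (products):
  C-C: 3 × 355 = 1065
  C-F: 1 × 477 = 477
  C-H: 9 × 418 = 3762
  Σ(formed) = 5304 kJ
ΔH = Σ(broken) − Σ(formed) = 5207 − 5304 = −97 kJ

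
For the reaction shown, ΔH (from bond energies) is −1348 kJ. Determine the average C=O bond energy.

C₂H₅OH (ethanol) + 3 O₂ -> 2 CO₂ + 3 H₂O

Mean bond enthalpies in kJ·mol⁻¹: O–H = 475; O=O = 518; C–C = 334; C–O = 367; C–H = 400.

D(C=O) ≈ 807 kJ/mol

Let D be the C=O bond energy.
Σ(broken) = 1×334 + 5×400 + 1×367 + 1×475 + 3×518 = 4730
Σ(formed) = 4×D + 6×475 = 2850 + 4D
ΔH = Σ(broken) − Σ(formed) = (4730) − (2850 + 4D) = +1880 − 4D
Setting this equal to −1348 kJ gives 4D = 3228, so D = 807 kJ/mol.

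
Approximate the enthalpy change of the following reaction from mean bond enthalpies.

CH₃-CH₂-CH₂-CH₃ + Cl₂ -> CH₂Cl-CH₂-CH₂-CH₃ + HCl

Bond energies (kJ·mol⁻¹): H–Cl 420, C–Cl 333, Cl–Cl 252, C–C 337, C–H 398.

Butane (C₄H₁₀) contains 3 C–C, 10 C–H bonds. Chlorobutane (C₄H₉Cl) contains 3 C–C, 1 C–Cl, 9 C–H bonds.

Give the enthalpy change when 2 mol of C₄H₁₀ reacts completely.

ΔH = −206 kJ

Bonds broken (reactants):
  C–C: 3 × 337 = 1011
  C–H: 10 × 398 = 3980
  Cl–Cl: 1 × 252 = 252
  Σ(broken) = 5243 kJ
Bonds formed (products):
  C–C: 3 × 337 = 1011
  C–Cl: 1 × 333 = 333
  C–H: 9 × 398 = 3582
  H–Cl: 1 × 420 = 420
  Σ(formed) = 5346 kJ
ΔH = Σ(broken) − Σ(formed) = 5243 − 5346 = −103 kJ
For 2× the reaction as written: 2 × (−103) = −206 kJ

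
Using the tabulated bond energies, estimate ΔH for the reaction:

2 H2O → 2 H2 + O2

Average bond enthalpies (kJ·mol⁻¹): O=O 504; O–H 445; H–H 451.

Bonds broken (reactants):
  O–H: 4 × 445 = 1780
  Σ(broken) = 1780 kJ
Bonds formed (products):
  H–H: 2 × 451 = 902
  O=O: 1 × 504 = 504
  Σ(formed) = 1406 kJ
ΔH = Σ(broken) − Σ(formed) = 1780 − 1406 = +374 kJ

ΔH ≈ +374 kJ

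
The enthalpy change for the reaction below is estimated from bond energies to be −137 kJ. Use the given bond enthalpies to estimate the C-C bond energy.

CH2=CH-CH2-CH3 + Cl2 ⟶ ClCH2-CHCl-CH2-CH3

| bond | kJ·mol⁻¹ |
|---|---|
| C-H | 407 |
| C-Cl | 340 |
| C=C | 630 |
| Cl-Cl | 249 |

D(C-C) ≈ 336 kJ/mol

Let D be the C-C bond energy.
Σ(broken) = 2×D + 8×407 + 1×630 + 1×249 = 4135 + 2D
Σ(formed) = 3×D + 2×340 + 8×407 = 3936 + 3D
ΔH = Σ(broken) − Σ(formed) = (4135 + 2D) − (3936 + 3D) = +199 − D
Setting this equal to −137 kJ gives D = 336 kJ/mol.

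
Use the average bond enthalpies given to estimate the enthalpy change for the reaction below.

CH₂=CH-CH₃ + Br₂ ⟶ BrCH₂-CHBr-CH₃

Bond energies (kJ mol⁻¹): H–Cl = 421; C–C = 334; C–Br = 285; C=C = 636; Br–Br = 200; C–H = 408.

ΔH ≈ −68 kJ

Bonds broken (reactants):
  Br–Br: 1 × 200 = 200
  C–C: 1 × 334 = 334
  C–H: 6 × 408 = 2448
  C=C: 1 × 636 = 636
  Σ(broken) = 3618 kJ
Bonds formed (products):
  C–Br: 2 × 285 = 570
  C–C: 2 × 334 = 668
  C–H: 6 × 408 = 2448
  Σ(formed) = 3686 kJ
ΔH = Σ(broken) − Σ(formed) = 3618 − 3686 = −68 kJ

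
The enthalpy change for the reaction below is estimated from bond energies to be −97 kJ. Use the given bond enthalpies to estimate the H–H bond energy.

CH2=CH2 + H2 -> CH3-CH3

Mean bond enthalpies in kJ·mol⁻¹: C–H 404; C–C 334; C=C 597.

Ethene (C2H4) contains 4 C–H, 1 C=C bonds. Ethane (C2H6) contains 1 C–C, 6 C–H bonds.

D(H–H) ≈ 448 kJ/mol

Let D be the H–H bond energy.
Σ(broken) = 4×404 + 1×597 + 1×D = 2213 + D
Σ(formed) = 1×334 + 6×404 = 2758
ΔH = Σ(broken) − Σ(formed) = (2213 + D) − (2758) = −545 + D
Setting this equal to −97 kJ gives D = 448 kJ/mol.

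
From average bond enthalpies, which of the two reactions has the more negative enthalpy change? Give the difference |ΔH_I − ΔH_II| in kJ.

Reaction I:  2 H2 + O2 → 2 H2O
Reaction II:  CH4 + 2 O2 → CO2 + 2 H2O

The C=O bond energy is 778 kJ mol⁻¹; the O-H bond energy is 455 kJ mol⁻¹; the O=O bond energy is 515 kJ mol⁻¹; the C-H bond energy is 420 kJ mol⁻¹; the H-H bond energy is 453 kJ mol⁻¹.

Reaction I:
  Bonds broken (reactants):
    H-H: 2 × 453 = 906
    O=O: 1 × 515 = 515
    Σ(broken) = 1421 kJ
  Bonds formed (products):
    O-H: 4 × 455 = 1820
    Σ(formed) = 1820 kJ
  ΔH_I = 1421 − 1820 = −399 kJ
Reaction II:
  Bonds broken (reactants):
    C-H: 4 × 420 = 1680
    O=O: 2 × 515 = 1030
    Σ(broken) = 2710 kJ
  Bonds formed (products):
    C=O: 2 × 778 = 1556
    O-H: 4 × 455 = 1820
    Σ(formed) = 3376 kJ
  ΔH_II = 2710 − 3376 = −666 kJ
ΔH_I − ΔH_II = +267 kJ, so reaction II has the more negative ΔH; |ΔH_I − ΔH_II| = 267 kJ.

Reaction II, by 267 kJ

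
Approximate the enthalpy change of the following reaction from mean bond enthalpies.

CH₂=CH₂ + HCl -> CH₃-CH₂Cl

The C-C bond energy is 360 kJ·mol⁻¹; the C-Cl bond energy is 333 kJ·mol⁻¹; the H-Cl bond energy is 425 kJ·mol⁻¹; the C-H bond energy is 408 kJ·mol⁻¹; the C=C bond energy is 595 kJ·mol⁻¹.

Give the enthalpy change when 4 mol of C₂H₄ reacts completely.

Bonds broken (reactants):
  C-H: 4 × 408 = 1632
  C=C: 1 × 595 = 595
  H-Cl: 1 × 425 = 425
  Σ(broken) = 2652 kJ
Bonds formed (products):
  C-C: 1 × 360 = 360
  C-Cl: 1 × 333 = 333
  C-H: 5 × 408 = 2040
  Σ(formed) = 2733 kJ
ΔH = Σ(broken) − Σ(formed) = 2652 − 2733 = −81 kJ
For 4× the reaction as written: 4 × (−81) = −324 kJ

ΔH = −324 kJ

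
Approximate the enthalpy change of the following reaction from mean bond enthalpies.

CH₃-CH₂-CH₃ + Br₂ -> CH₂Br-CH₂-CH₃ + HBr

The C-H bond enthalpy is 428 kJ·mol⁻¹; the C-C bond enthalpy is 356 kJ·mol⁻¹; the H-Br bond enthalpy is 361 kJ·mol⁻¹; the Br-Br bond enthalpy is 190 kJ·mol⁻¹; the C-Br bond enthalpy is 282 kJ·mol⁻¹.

Bonds broken (reactants):
  Br-Br: 1 × 190 = 190
  C-C: 2 × 356 = 712
  C-H: 8 × 428 = 3424
  Σ(broken) = 4326 kJ
Bonds formed (products):
  C-Br: 1 × 282 = 282
  C-C: 2 × 356 = 712
  C-H: 7 × 428 = 2996
  H-Br: 1 × 361 = 361
  Σ(formed) = 4351 kJ
ΔH = Σ(broken) − Σ(formed) = 4326 − 4351 = −25 kJ

ΔH ≈ −25 kJ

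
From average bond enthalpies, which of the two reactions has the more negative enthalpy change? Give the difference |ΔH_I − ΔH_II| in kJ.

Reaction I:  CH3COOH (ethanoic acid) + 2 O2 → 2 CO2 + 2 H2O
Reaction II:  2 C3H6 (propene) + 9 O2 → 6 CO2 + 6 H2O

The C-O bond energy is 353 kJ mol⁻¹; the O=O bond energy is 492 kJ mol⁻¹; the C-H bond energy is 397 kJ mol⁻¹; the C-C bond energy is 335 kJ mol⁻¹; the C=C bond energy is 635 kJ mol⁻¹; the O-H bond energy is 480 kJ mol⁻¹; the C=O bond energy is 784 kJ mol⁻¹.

Reaction II, by 3107 kJ

Reaction I:
  Bonds broken (reactants):
    C-C: 1 × 335 = 335
    C-H: 3 × 397 = 1191
    C-O: 1 × 353 = 353
    C=O: 1 × 784 = 784
    O-H: 1 × 480 = 480
    O=O: 2 × 492 = 984
    Σ(broken) = 4127 kJ
  Bonds formed (products):
    C=O: 4 × 784 = 3136
    O-H: 4 × 480 = 1920
    Σ(formed) = 5056 kJ
  ΔH_I = 4127 − 5056 = −929 kJ
Reaction II:
  Bonds broken (reactants):
    C-C: 2 × 335 = 670
    C-H: 12 × 397 = 4764
    C=C: 2 × 635 = 1270
    O=O: 9 × 492 = 4428
    Σ(broken) = 11132 kJ
  Bonds formed (products):
    C=O: 12 × 784 = 9408
    O-H: 12 × 480 = 5760
    Σ(formed) = 15168 kJ
  ΔH_II = 11132 − 15168 = −4036 kJ
ΔH_I − ΔH_II = +3107 kJ, so reaction II has the more negative ΔH; |ΔH_I − ΔH_II| = 3107 kJ.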